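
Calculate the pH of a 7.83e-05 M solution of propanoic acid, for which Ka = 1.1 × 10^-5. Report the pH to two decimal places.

CH3CH2COOH ⇌ CH3CH2COO- + H+
Ka = [H+]²/(7.83e-05 − [H+]) = 1.1 × 10^-5
Here C₀/Ka ≈ 7.12, so the small-[H+] approximation fails. Use the quadratic:
[H+] = [−1.1e-05 + √(1.1e-05² + 3.45e-09)]/2 = 2.44 × 10^-5 M
pH = −log(2.44 × 10^-5) = 4.61

pH = 4.61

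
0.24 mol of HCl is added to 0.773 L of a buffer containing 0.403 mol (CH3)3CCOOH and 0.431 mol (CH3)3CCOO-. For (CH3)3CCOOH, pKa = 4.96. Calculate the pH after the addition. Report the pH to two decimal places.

After neutralization: n((CH3)3CCOOH) = 0.643 mol, n((CH3)3CCOO-) = 0.191 mol.
Henderson–Hasselbalch with mole ratio 0.191/0.643: pH = 4.96 + (-0.527)

pH = 4.43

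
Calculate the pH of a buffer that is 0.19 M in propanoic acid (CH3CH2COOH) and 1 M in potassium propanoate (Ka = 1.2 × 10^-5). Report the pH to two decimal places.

pKa = −log(1.2 × 10^-5) = 4.921
Henderson–Hasselbalch: pH = pKa + log([CH3CH2COO-]/[CH3CH2COOH]) = 4.921 + log(1/0.19)
pH = 4.921 + (+0.721) = 5.64

pH = 5.64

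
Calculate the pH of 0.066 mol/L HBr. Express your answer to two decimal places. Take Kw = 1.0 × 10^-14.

pH = 1.18

HBr is a strong acid and dissociates completely, so [H+] = 0.066 M.
pH = -log(0.066) = 1.18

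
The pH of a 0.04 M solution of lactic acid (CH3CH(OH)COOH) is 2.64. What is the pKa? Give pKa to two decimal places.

[H+] = 10^(-2.64) = 2.29 × 10^-3 M
At equilibrium [HA] = 0.04 − 2.29 × 10^-3 = 3.77 × 10^-2 M
Ka = [H+][A-]/[HA] = (2.29 × 10^-3)² / 3.77 × 10^-2 = 1.39 × 10^-4
pKa = -log(1.39 × 10^-4) = 3.86

pKa = 3.86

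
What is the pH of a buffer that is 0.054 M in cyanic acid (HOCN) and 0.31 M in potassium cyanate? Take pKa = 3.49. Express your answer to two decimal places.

Using pH = pKa + log([base]/[acid]) with [base]/[acid] = 0.31/0.054:
pH = 3.49 + (+0.759) = 4.25

pH = 4.25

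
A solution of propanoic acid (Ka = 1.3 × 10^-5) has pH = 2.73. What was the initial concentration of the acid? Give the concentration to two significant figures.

[H+] = 10^(-2.73) = 1.86 × 10^-3 M = x
Ka = x²/(C₀ − x) ⇒ C₀ = x + x²/Ka
C₀ = 1.86 × 10^-3 + (1.86 × 10^-3)²/(1.3 × 10^-5) = 2.68 × 10^-1 M

C₀ = 2.7 × 10^-1 M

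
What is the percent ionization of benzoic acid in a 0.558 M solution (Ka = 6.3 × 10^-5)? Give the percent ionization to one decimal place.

C6H5COOH ⇌ C6H5COO- + H+; let x = [H+] at equilibrium.
x ≈ √(Ka·C₀) = √(6.3 × 10^-5 × 0.558) = 5.93 × 10^-3 M
Fraction ionized = 5.93 × 10^-3 / 0.558 = 0.0106 → 1.1%

1.1%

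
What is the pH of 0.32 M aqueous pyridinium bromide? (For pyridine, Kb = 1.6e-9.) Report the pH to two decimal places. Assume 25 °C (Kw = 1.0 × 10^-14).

pH = 2.85

C5H5NH+ is the conjugate acid of the weak base C5H5N.
Ka = Kw/Kb = 1.0×10^-14 / 1.6 × 10^-9 = 6.25 × 10^-6
From the ICE table, Ka = [H+]²/(0.32 − [H+]) = 6.25 × 10^-6.
Since Ka ≪ C₀, [H+] ≈ √(Ka·C₀) = 1.41 × 10^-3 M.
Check: 0.44% ionized — well under 5%, approximation valid.
pH = −log(1.41 × 10^-3) = 2.85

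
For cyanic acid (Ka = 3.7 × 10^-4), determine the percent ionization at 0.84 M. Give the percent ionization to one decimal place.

2.1%

HOCN ⇌ OCN- + H+; let x = [H+] at equilibrium.
x ≈ √(Ka·C₀) = √(3.7 × 10^-4 × 0.84) = 1.76 × 10^-2 M
% ionization = x/C₀ × 100% = 1.76 × 10^-2/0.84 × 100% = 2.1%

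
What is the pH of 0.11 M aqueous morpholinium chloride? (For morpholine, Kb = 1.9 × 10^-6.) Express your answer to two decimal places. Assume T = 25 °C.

C4H8ONH2+ is the conjugate acid of the weak base C4H8ONH.
Ka = Kw/Kb = 1.0×10^-14 / 1.9 × 10^-6 = 5.26 × 10^-9
Let x = [H+] at equilibrium. Ka = x²/(0.11 − x).
Since Ka ≪ C₀, x ≈ √(Ka·C₀) = 2.41 × 10^-5 M.
Check: 0.022% ionized — well under 5%, approximation valid.
pH = −log[H+] = −log(2.41 × 10^-5) = 4.62

pH = 4.62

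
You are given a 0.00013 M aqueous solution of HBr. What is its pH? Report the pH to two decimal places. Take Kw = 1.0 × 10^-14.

HBr is a strong acid and dissociates completely, so [H+] = 0.00013 M.
pH = -log(0.00013) = 3.89

pH = 3.89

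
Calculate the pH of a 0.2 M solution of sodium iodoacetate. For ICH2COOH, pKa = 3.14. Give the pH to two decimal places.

pH = 8.22

ICH2COO- is the conjugate base of the weak acid ICH2COOH.
Ka = 10^(−3.14) = 7.24 × 10^-4
Kb = Kw/Ka = 1.0×10^-14 / 7.24 × 10^-4 = 1.38 × 10^-11
From the ICE table, Kb = x²/(0.2 − x) = 1.38 × 10^-11.
Neglecting x in the denominator: x = √(1.38 × 10^-11 × 0.2) = 1.66 × 10^-6 M
pOH = −log(1.66 × 10^-6) = 5.78; pH = 14.00 − 5.78 = 8.22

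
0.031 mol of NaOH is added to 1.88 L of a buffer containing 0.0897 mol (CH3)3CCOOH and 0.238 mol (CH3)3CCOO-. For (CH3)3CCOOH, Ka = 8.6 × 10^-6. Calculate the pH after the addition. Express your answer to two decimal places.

pH = 5.73

After neutralization: n((CH3)3CCOOH) = 0.0587 mol, n((CH3)3CCOO-) = 0.269 mol.
pKa = −log(8.6 × 10^-6) = 5.066
pH = pKa + log(n_(CH3)3CCOO-/n_(CH3)3CCOOH) = 5.066 + log(0.269/0.0587) = 5.066 + (+0.661)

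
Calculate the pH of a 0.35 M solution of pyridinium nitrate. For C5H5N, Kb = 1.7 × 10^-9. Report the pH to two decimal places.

C5H5NH+ is the conjugate acid of the weak base C5H5N.
Ka = Kw/Kb = 1.0×10^-14 / 1.7 × 10^-9 = 5.88 × 10^-6
Ka = [H+]²/(0.35 − [H+]) = 5.88 × 10^-6
Assume [H+] ≪ 0.35: [H+] ≈ √(5.88 × 10^-6 × 0.35) = 1.43 × 10^-3 M
pH = −log[H+] = −log(1.43 × 10^-3) = 2.84

pH = 2.84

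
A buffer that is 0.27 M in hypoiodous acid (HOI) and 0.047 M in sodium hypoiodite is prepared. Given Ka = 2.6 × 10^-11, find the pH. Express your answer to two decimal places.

pH = 9.83

pKa = −log(2.6 × 10^-11) = 10.585
Using pH = pKa + log([base]/[acid]) with [base]/[acid] = 0.047/0.27:
pH = 10.585 + (-0.759) = 9.83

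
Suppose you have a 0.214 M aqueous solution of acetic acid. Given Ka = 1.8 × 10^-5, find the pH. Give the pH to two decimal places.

pH = 2.71

CH3COOH ⇌ CH3COO- + H+
From the ICE table, Ka = x²/(0.214 − x) = 1.8 × 10^-5.
Neglecting x in the denominator: x = √(1.8 × 10^-5 × 0.214) = 1.96 × 10^-3 M
(x/C₀ = 0.92% < 5%, so the approximation holds.)
pH = −log[H+] = −log(1.96 × 10^-3) = 2.71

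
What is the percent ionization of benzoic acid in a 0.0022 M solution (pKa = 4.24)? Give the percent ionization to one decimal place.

C6H5COOH ⇌ C6H5COO- + H+; let x = [H+] at equilibrium.
Ka = 10^(−4.24) = 5.75 × 10^-5
Ka = x²/(C₀ − x); solving the quadratic gives x = 3.28 × 10^-4 M.
% ionization = x/C₀ × 100% = 3.28 × 10^-4/0.0022 × 100% = 14.9%

14.9%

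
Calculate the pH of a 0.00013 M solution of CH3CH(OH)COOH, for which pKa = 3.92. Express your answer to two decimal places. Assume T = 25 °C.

pH = 4.10

CH3CH(OH)COOH ⇌ CH3CH(OH)COO- + H+
Ka = 10^(−3.92) = 1.20 × 10^-4
From the ICE table, Ka = [H+]²/(0.00013 − [H+]) = 1.20 × 10^-4.
The 5% rule fails; solving [H+]² + Ka·[H+] − Ka·C₀ = 0 exactly:
[H+] = (−Ka + √(Ka² + 4·Ka·C₀))/2 = 7.86 × 10^-5 M
pH = −log[H+] = −log(7.86 × 10^-5) = 4.10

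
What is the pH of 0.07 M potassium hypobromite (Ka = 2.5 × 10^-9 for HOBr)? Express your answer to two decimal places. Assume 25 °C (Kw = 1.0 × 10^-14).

pH = 10.72

OBr- is the conjugate base of the weak acid HOBr.
Kb = Kw/Ka = 1.0×10^-14 / 2.5 × 10^-9 = 4.00 × 10^-6
From the ICE table, Kb = [OH-]²/(0.07 − [OH-]) = 4.00 × 10^-6.
Since Kb ≪ C₀, [OH-] ≈ √(Kb·C₀) = 5.29 × 10^-4 M.
pOH = −log(5.29 × 10^-4) = 3.28; pH = 14.00 − 3.28 = 10.72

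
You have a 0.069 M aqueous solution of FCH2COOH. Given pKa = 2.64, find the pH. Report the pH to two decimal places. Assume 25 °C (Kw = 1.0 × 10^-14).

pH = 1.94

FCH2COOH ⇌ FCH2COO- + H+
Ka = 10^(−2.64) = 2.29 × 10^-3
Ka = x²/(0.069 − x) = 2.29 × 10^-3
x is not negligible relative to C₀; solve x² + 0.00229·x − 0.000158 = 0.
x = (−Ka + √(Ka² + 4·Ka·C₀))/2 = 1.15 × 10^-2 M
pH = −log(1.15 × 10^-2) = 1.94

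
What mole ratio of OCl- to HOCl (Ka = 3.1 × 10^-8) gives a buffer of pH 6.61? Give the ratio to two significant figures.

ratio = 0.13

pKa = -log(3.1 × 10^-8) = 7.509
pH = pKa + log(r) ⇒ log(r) = 6.61 − 7.509 = -0.899
r = [OCl-]/[HOCl] = 10^(-0.899) = 0.126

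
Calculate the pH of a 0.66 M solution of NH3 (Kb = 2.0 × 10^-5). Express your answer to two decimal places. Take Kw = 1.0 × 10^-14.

pH = 11.56

NH3 + H2O ⇌ NH4+ + OH-
Kb = [OH-]²/(0.66 − [OH-]) = 2.0 × 10^-5
Assume [OH-] ≪ 0.66: [OH-] ≈ √(2.0 × 10^-5 × 0.66) = 3.63 × 10^-3 M
pOH = −log(3.63 × 10^-3) = 2.44; pH = 14.00 − 2.44 = 11.56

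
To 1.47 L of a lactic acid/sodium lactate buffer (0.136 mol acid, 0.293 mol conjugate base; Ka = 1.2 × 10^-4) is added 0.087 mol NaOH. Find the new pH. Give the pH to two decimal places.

After neutralization: n(CH3CH(OH)COOH) = 0.049 mol, n(CH3CH(OH)COO-) = 0.38 mol.
pKa = −log(1.2 × 10^-4) = 3.921
pH = pKa + log([A⁻]/[HA]) = 3.921 + log(0.38/0.049) = 3.921 +0.890

pH = 4.81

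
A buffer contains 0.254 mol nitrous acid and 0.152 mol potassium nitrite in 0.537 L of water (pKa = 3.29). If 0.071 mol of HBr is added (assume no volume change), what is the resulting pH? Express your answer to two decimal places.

pH = 2.69

After neutralization: n(HNO2) = 0.325 mol, n(NO2-) = 0.081 mol.
pH = pKa + log([A⁻]/[HA]) = 3.29 + log(0.081/0.325) = 3.29 -0.603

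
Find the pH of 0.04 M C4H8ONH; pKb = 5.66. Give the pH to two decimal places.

pH = 10.47

C4H8ONH + H2O ⇌ C4H8ONH2+ + OH-
Kb = 10^(−5.66) = 2.19 × 10^-6
From the ICE table, Kb = x²/(0.04 − x) = 2.19 × 10^-6.
Since Kb ≪ C₀, x ≈ √(Kb·C₀) = 2.96 × 10^-4 M.
Check: 0.74% ionized — well under 5%, approximation valid.
pOH = −log(2.96 × 10^-4) = 3.53; pH = 14.00 − 3.53 = 10.47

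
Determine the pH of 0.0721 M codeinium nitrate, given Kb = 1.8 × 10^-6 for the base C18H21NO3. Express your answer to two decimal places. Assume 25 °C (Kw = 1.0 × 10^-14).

pH = 4.70

C18H22NO3+ is the conjugate acid of the weak base C18H21NO3.
Ka = Kw/Kb = 1.0×10^-14 / 1.8 × 10^-6 = 5.56 × 10^-9
Ka = x²/(0.0721 − x) = 5.56 × 10^-9
Neglecting x in the denominator: x = √(5.56 × 10^-9 × 0.0721) = 2.00 × 10^-5 M
pH = −log(2.00 × 10^-5) = 4.70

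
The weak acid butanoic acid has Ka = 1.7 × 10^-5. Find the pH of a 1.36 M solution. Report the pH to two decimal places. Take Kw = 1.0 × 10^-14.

CH3(CH2)2COOH ⇌ CH3(CH2)2COO- + H+
From the ICE table, Ka = [H+]²/(1.36 − [H+]) = 1.7 × 10^-5.
Since Ka ≪ C₀, [H+] ≈ √(Ka·C₀) = 4.81 × 10^-3 M.
pH = −log(4.81 × 10^-3) = 2.32

pH = 2.32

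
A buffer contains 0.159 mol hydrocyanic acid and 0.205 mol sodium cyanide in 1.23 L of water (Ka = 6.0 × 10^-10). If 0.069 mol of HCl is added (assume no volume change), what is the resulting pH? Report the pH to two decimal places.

pH = 9.00

After neutralization: n(HCN) = 0.228 mol, n(CN-) = 0.136 mol.
pKa = −log(6.0 × 10^-10) = 9.222
Henderson–Hasselbalch with mole ratio 0.136/0.228: pH = 9.222 + (-0.224)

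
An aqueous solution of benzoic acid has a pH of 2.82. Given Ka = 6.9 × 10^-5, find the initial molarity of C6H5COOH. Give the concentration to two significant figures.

C₀ = 3.5 × 10^-2 M

[H+] = 10^(-2.82) = 1.51 × 10^-3 M = x
Ka = x²/(C₀ − x) ⇒ C₀ = x + x²/Ka
C₀ = 1.51 × 10^-3 + (1.51 × 10^-3)²/(6.9 × 10^-5) = 3.46 × 10^-2 M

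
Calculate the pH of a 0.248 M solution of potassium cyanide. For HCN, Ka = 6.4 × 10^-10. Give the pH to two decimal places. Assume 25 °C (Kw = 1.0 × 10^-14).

CN- is the conjugate base of the weak acid HCN.
Kb = Kw/Ka = 1.0×10^-14 / 6.4 × 10^-10 = 1.56 × 10^-5
From the ICE table, Kb = [OH-]²/(0.248 − [OH-]) = 1.56 × 10^-5.
Since Kb ≪ C₀, [OH-] ≈ √(Kb·C₀) = 1.97 × 10^-3 M.
pOH = −log(1.97 × 10^-3) = 2.71; pH = 14.00 − 2.71 = 11.29

pH = 11.29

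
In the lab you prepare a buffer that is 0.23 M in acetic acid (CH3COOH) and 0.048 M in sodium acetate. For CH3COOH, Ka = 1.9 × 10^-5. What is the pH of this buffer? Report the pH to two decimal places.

pH = 4.04

pKa = −log(1.9 × 10^-5) = 4.721
pH = pKa + log([A⁻]/[HA]) = 4.721 + log(0.048/0.23)
pH = 4.721 + (-0.680) = 4.04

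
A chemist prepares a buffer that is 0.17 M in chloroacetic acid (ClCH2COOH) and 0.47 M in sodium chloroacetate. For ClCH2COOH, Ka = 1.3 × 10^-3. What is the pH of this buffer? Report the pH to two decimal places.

pH = 3.33

pKa = −log(1.3 × 10^-3) = 2.886
Using pH = pKa + log([base]/[acid]) with [base]/[acid] = 0.47/0.17:
pH = 2.886 + (+0.442) = 3.33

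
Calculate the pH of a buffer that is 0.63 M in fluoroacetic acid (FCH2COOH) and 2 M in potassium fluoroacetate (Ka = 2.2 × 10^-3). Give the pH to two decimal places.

pKa = −log(2.2 × 10^-3) = 2.658
Using pH = pKa + log([base]/[acid]) with [base]/[acid] = 2/0.63:
pH = 2.658 + (+0.502) = 3.16

pH = 3.16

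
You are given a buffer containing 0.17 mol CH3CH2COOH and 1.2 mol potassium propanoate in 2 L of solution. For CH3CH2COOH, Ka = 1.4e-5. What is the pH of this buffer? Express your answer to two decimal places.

pKa = −log(1.4 × 10^-5) = 4.854
Using pH = pKa + log([base]/[acid]) with [base]/[acid] = 1.2/0.17:
pH = 4.854 + (+0.849) = 5.70

pH = 5.70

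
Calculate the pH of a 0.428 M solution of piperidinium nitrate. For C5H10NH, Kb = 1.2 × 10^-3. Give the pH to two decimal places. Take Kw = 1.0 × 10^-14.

C5H10NH2+ is the conjugate acid of the weak base C5H10NH.
Ka = Kw/Kb = 1.0×10^-14 / 1.2 × 10^-3 = 8.33 × 10^-12
Ka = [H+]²/(0.428 − [H+]) = 8.33 × 10^-12
Since Ka ≪ C₀, [H+] ≈ √(Ka·C₀) = 1.89 × 10^-6 M.
([H+]/C₀ = 0.00044% < 5%, so the approximation holds.)
pH = −log(1.89 × 10^-6) = 5.72

pH = 5.72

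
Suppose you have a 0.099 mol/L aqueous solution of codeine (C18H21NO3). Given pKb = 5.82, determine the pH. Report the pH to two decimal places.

C18H21NO3 + H2O ⇌ C18H22NO3+ + OH-
Kb = 10^(−5.82) = 1.51 × 10^-6
From the ICE table, Kb = [OH-]²/(0.099 − [OH-]) = 1.51 × 10^-6.
Assume [OH-] ≪ 0.099: [OH-] ≈ √(1.51 × 10^-6 × 0.099) = 3.87 × 10^-4 M
Check: 0.39% ionized — well under 5%, approximation valid.
pOH = −log(3.87 × 10^-4) = 3.41; pH = 14.00 − 3.41 = 10.59

pH = 10.59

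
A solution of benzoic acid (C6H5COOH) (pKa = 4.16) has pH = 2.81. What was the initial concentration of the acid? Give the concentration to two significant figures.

C₀ = 3.6 × 10^-2 M

[H+] = 10^(-2.81) = 1.55 × 10^-3 M = x
Ka = 10^(−4.16) = 6.92 × 10^-5
Ka = x²/(C₀ − x) ⇒ C₀ = x + x²/Ka
C₀ = 1.55 × 10^-3 + (1.55 × 10^-3)²/(6.92 × 10^-5) = 3.63 × 10^-2 M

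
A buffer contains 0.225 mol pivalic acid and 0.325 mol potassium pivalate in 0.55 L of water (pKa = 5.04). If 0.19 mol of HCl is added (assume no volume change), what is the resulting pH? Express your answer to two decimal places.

pH = 4.55

Added H+ converts (CH3)3CCOO- to (CH3)3CCOOH: (CH3)3CCOOH → 0.415 mol, (CH3)3CCOO- → 0.135 mol.
pH = pKa + log(n_(CH3)3CCOO-/n_(CH3)3CCOOH) = 5.04 + log(0.135/0.415) = 5.04 + (-0.488)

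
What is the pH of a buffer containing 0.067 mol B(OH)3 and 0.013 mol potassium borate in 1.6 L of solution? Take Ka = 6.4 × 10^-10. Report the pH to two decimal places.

pKa = −log(6.4 × 10^-10) = 9.194
Using pH = pKa + log([base]/[acid]) with [base]/[acid] = 0.013/0.067:
pH = 9.194 + (-0.712) = 8.48

pH = 8.48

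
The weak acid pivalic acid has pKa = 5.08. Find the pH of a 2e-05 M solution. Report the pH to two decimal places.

pH = 5.03

(CH3)3CCOOH ⇌ (CH3)3CCOO- + H+
Ka = 10^(−5.08) = 8.32 × 10^-6
Ka = x²/(2e-05 − x) = 8.32 × 10^-6
Here C₀/Ka ≈ 2.4, so the small-x approximation fails. Use the quadratic:
x = (−Ka + √(Ka² + 4·Ka·C₀))/2 = 9.39 × 10^-6 M
pH = −log(9.39 × 10^-6) = 5.03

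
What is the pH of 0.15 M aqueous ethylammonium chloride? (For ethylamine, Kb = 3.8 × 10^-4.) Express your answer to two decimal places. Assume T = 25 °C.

pH = 5.70

C2H5NH3+ is the conjugate acid of the weak base C2H5NH2.
Ka = Kw/Kb = 1.0×10^-14 / 3.8 × 10^-4 = 2.63 × 10^-11
Let x = [H+] at equilibrium. Ka = x²/(0.15 − x).
Since Ka ≪ C₀, x ≈ √(Ka·C₀) = 1.99 × 10^-6 M.
pH = −log[H+] = −log(1.99 × 10^-6) = 5.70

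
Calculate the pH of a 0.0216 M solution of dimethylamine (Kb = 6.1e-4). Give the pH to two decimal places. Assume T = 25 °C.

(CH3)2NH + H2O ⇌ (CH3)2NH2+ + OH-
Kb = [OH-]²/(0.0216 − [OH-]) = 6.1 × 10^-4
[OH-] is not negligible relative to C₀; solve [OH-]² + 0.00061·[OH-] − 1.32e-05 = 0.
[OH-] = [−0.00061 + √(0.00061² + 5.27e-05)]/2 = 3.34 × 10^-3 M
pOH = −log(3.34 × 10^-3) = 2.48; pH = 14.00 − 2.48 = 11.52

pH = 11.52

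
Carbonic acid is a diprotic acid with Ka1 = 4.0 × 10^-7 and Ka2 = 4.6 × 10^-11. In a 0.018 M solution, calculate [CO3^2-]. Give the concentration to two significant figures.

4.6 × 10^-11 M

First ionization gives [H+] ≈ [HCO3-] = 8.49 × 10^-5 M.
Second step: Ka2 = [H+][CO3^2-]/[HCO3-] ≈ [CO3^2-] (since [H+] ≈ [HCO3-]).
So [CO3^2-] ≈ Ka2.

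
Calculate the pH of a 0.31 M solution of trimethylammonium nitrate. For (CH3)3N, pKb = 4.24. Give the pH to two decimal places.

(CH3)3NH+ is the conjugate acid of the weak base (CH3)3N.
Kb = 10^(−4.24) = 5.75 × 10^-5
Ka = Kw/Kb = 1.0×10^-14 / 5.75 × 10^-5 = 1.74 × 10^-10
Ka = x²/(0.31 − x) = 1.74 × 10^-10
Neglecting x in the denominator: x = √(1.74 × 10^-10 × 0.31) = 7.34 × 10^-6 M
(x/C₀ = 0.0024% < 5%, so the approximation holds.)
pH = −log(7.34 × 10^-6) = 5.13

pH = 5.13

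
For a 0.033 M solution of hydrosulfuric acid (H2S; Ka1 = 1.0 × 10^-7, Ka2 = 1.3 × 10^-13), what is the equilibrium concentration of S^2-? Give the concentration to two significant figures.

First ionization gives [H+] ≈ [HS-] = 5.74 × 10^-5 M.
Second step: Ka2 = [H+][S^2-]/[HS-] ≈ [S^2-] (since [H+] ≈ [HS-]).
So [S^2-] ≈ Ka2.

1.3 × 10^-13 M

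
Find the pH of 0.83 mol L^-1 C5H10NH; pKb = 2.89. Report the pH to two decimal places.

C5H10NH + H2O ⇌ C5H10NH2+ + OH-
Kb = 10^(−2.89) = 1.29 × 10^-3
Let x = [OH-] at equilibrium. Kb = x²/(0.83 − x).
Since Kb ≪ C₀, x ≈ √(Kb·C₀) = 3.27 × 10^-2 M.
pOH = −log(3.27 × 10^-2) = 1.49; pH = 14.00 − 1.49 = 12.51

pH = 12.51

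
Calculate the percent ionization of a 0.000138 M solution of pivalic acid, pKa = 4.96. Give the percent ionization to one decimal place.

(CH3)3CCOOH ⇌ (CH3)3CCOO- + H+; let x = [H+] at equilibrium.
Ka = 10^(−4.96) = 1.10 × 10^-5
Ka = x²/(C₀ − x); solving the quadratic gives x = 3.38 × 10^-5 M.
Fraction ionized = 3.38 × 10^-5 / 0.000138 = 0.2449 → 24.5%

24.5%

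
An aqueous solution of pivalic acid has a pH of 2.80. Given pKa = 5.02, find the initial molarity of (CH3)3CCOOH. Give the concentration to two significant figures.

[H+] = 10^(-2.80) = 1.58 × 10^-3 M = x
Ka = 10^(−5.02) = 9.55 × 10^-6
Ka = x²/(C₀ − x) ⇒ C₀ = x + x²/Ka
C₀ = 1.58 × 10^-3 + (1.58 × 10^-3)²/(9.55 × 10^-6) = 2.63 × 10^-1 M

C₀ = 2.6 × 10^-1 M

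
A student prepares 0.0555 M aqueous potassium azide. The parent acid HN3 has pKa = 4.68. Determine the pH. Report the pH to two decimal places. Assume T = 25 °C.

pH = 8.71

N3- is the conjugate base of the weak acid HN3.
Ka = 10^(−4.68) = 2.09 × 10^-5
Kb = Kw/Ka = 1.0×10^-14 / 2.09 × 10^-5 = 4.78 × 10^-10
Let x = [OH-] at equilibrium. Kb = x²/(0.0555 − x).
Assume x ≪ 0.0555: x ≈ √(4.78 × 10^-10 × 0.0555) = 5.15 × 10^-6 M
(x/C₀ = 0.0093% < 5%, so the approximation holds.)
pOH = −log(5.15 × 10^-6) = 5.29; pH = 14.00 − 5.29 = 8.71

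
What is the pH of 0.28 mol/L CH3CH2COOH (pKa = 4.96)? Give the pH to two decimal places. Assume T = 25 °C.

pH = 2.76

CH3CH2COOH ⇌ CH3CH2COO- + H+
Ka = 10^(−4.96) = 1.10 × 10^-5
Ka = [H+]²/(0.28 − [H+]) = 1.10 × 10^-5
Assume [H+] ≪ 0.28: [H+] ≈ √(1.10 × 10^-5 × 0.28) = 1.75 × 10^-3 M
pH = −log[H+] = −log(1.75 × 10^-3) = 2.76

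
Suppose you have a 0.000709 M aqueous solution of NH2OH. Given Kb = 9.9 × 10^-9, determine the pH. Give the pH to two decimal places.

NH2OH + H2O ⇌ NH3OH+ + OH-
From the ICE table, Kb = x²/(0.000709 − x) = 9.9 × 10^-9.
Assume x ≪ 0.000709: x ≈ √(9.9 × 10^-9 × 0.000709) = 2.65 × 10^-6 M
Check: 0.37% ionized — well under 5%, approximation valid.
pOH = 5.58, so pH = 14.00 − pOH = 8.42

pH = 8.42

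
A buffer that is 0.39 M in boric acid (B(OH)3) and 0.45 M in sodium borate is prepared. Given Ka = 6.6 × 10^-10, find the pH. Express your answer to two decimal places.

pKa = −log(6.6 × 10^-10) = 9.180
Using pH = pKa + log([base]/[acid]) with [base]/[acid] = 0.45/0.39:
pH = 9.180 + (+0.062) = 9.24

pH = 9.24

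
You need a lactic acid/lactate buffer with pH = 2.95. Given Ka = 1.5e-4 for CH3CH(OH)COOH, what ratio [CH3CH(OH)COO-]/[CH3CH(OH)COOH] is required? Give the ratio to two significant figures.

pKa = -log(1.5 × 10^-4) = 3.824
pH = pKa + log(r) ⇒ log(r) = 2.95 − 3.824 = -0.874
r = [CH3CH(OH)COO-]/[CH3CH(OH)COOH] = 10^(-0.874) = 0.134

ratio = 0.13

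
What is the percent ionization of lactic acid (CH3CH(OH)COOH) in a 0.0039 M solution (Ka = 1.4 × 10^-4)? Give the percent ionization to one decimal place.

CH3CH(OH)COOH ⇌ CH3CH(OH)COO- + H+; let x = [H+] at equilibrium.
Ka = x²/(C₀ − x); solving the quadratic gives x = 6.72 × 10^-4 M.
Fraction ionized = 6.72 × 10^-4 / 0.0039 = 0.1723 → 17.2%

17.2%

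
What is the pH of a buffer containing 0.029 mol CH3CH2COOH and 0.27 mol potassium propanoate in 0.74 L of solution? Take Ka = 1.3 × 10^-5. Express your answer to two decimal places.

pKa = −log(1.3 × 10^-5) = 4.886
Henderson–Hasselbalch: pH = pKa + log([CH3CH2COO-]/[CH3CH2COOH]) = 4.886 + log(0.27/0.029)
pH = 4.886 + (+0.969) = 5.86

pH = 5.86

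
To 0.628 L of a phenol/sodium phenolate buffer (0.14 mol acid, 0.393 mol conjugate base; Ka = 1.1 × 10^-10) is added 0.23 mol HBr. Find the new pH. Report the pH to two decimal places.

pH = 9.60

Added H+ converts C6H5O- to C6H5OH: C6H5OH → 0.37 mol, C6H5O- → 0.163 mol.
pKa = −log(1.1 × 10^-10) = 9.959
pH = pKa + log([A⁻]/[HA]) = 9.959 + log(0.163/0.37) = 9.959 -0.356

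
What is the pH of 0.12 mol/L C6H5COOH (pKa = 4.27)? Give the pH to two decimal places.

pH = 2.60

C6H5COOH ⇌ C6H5COO- + H+
Ka = 10^(−4.27) = 5.37 × 10^-5
Ka = [H+]²/(0.12 − [H+]) = 5.37 × 10^-5
Since Ka ≪ C₀, [H+] ≈ √(Ka·C₀) = 2.54 × 10^-3 M.
([H+]/C₀ = 2.1% < 5%, so the approximation holds.)
pH = −log[H+] = −log(2.54 × 10^-3) = 2.60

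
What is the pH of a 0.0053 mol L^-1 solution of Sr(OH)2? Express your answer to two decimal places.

Sr(OH)2 is a strong base (each formula unit releases 2 OH-); [OH-] = 0.0106 M.
pOH = -log(0.0106) = 1.97
pH = 14.00 - 1.97 = 12.03

pH = 12.03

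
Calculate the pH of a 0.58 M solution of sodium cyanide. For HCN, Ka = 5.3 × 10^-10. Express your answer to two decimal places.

CN- is the conjugate base of the weak acid HCN.
Kb = Kw/Ka = 1.0×10^-14 / 5.3 × 10^-10 = 1.89 × 10^-5
Kb = x²/(0.58 − x) = 1.89 × 10^-5
Assume x ≪ 0.58: x ≈ √(1.89 × 10^-5 × 0.58) = 3.31 × 10^-3 M
Check: 0.57% ionized — well under 5%, approximation valid.
pOH = 2.48, so pH = 14.00 − pOH = 11.52

pH = 11.52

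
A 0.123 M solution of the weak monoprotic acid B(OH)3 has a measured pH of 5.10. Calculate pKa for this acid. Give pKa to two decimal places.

pKa = 9.29

[H+] = 10^(-5.10) = 7.94 × 10^-6 M
At equilibrium [HA] = 0.123 − 7.94 × 10^-6 = 1.23 × 10^-1 M
Ka = [H+][A-]/[HA] = (7.94 × 10^-6)² / 1.23 × 10^-1 = 5.13 × 10^-10
pKa = -log(5.13 × 10^-10) = 9.29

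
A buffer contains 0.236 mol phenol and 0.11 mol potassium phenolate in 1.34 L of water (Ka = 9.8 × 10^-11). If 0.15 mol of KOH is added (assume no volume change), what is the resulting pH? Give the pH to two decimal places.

After neutralization: n(C6H5OH) = 0.086 mol, n(C6H5O-) = 0.26 mol.
pKa = −log(9.8 × 10^-11) = 10.009
Henderson–Hasselbalch with mole ratio 0.26/0.086: pH = 10.009 + (+0.480)

pH = 10.49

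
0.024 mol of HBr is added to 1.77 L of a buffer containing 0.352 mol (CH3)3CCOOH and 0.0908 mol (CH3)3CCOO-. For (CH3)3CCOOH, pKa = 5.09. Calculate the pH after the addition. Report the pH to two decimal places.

Added H+ converts (CH3)3CCOO- to (CH3)3CCOOH: (CH3)3CCOOH → 0.376 mol, (CH3)3CCOO- → 0.0668 mol.
pH = pKa + log(n_(CH3)3CCOO-/n_(CH3)3CCOOH) = 5.09 + log(0.0668/0.376) = 5.09 + (-0.750)

pH = 4.34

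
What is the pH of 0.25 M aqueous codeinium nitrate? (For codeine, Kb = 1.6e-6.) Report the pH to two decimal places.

C18H22NO3+ is the conjugate acid of the weak base C18H21NO3.
Ka = Kw/Kb = 1.0×10^-14 / 1.6 × 10^-6 = 6.25 × 10^-9
From the ICE table, Ka = [H+]²/(0.25 − [H+]) = 6.25 × 10^-9.
Neglecting [H+] in the denominator: [H+] = √(6.25 × 10^-9 × 0.25) = 3.95 × 10^-5 M
Check: 0.016% ionized — well under 5%, approximation valid.
pH = −log[H+] = −log(3.95 × 10^-5) = 4.40

pH = 4.40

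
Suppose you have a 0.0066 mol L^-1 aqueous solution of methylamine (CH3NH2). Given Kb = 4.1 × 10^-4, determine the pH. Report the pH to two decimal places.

pH = 11.16

CH3NH2 + H2O ⇌ CH3NH3+ + OH-
From the ICE table, Kb = x²/(0.0066 − x) = 4.1 × 10^-4.
Here C₀/Kb ≈ 16.1, so the small-x approximation fails. Use the quadratic:
x = (−Kb + √(Kb² + 4·Kb·C₀))/2 = 1.45 × 10^-3 M
pOH = −log(1.45 × 10^-3) = 2.84; pH = 14.00 − 2.84 = 11.16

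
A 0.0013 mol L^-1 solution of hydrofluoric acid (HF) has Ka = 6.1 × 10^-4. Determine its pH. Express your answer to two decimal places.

HF ⇌ F- + H+
Let x = [H+] at equilibrium. Ka = x²/(0.0013 − x).
x is not negligible relative to C₀; solve x² + 0.00061·x − 7.93e-07 = 0.
x = [−0.00061 + √(0.00061² + 3.17e-06)]/2 = 6.36 × 10^-4 M
pH = −log[H+] = −log(6.36 × 10^-4) = 3.20

pH = 3.20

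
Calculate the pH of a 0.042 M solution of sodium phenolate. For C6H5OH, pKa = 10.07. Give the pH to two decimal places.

pH = 11.34

C6H5O- is the conjugate base of the weak acid C6H5OH.
Ka = 10^(−10.07) = 8.51 × 10^-11
Kb = Kw/Ka = 1.0×10^-14 / 8.51 × 10^-11 = 1.18 × 10^-4
Let x = [OH-] at equilibrium. Kb = x²/(0.042 − x).
x is not negligible relative to C₀; solve x² + 0.000118·x − 4.96e-06 = 0.
x = (−Kb + √(Kb² + 4·Kb·C₀))/2 = 2.17 × 10^-3 M
pOH = 2.66, so pH = 14.00 − pOH = 11.34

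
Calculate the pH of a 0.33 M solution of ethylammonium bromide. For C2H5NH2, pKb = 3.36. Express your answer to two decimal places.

C2H5NH3+ is the conjugate acid of the weak base C2H5NH2.
Kb = 10^(−3.36) = 4.37 × 10^-4
Ka = Kw/Kb = 1.0×10^-14 / 4.37 × 10^-4 = 2.29 × 10^-11
From the ICE table, Ka = [H+]²/(0.33 − [H+]) = 2.29 × 10^-11.
Assume [H+] ≪ 0.33: [H+] ≈ √(2.29 × 10^-11 × 0.33) = 2.75 × 10^-6 M
([H+]/C₀ = 0.00083% < 5%, so the approximation holds.)
pH = −log(2.75 × 10^-6) = 5.56

pH = 5.56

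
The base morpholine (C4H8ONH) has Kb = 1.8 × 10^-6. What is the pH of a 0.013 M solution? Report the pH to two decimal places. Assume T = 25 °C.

pH = 10.18

C4H8ONH + H2O ⇌ C4H8ONH2+ + OH-
Let x = [OH-] at equilibrium. Kb = x²/(0.013 − x).
Neglecting x in the denominator: x = √(1.8 × 10^-6 × 0.013) = 1.53 × 10^-4 M
(x/C₀ = 1.2% < 5%, so the approximation holds.)
pOH = 3.82, so pH = 14.00 − pOH = 10.18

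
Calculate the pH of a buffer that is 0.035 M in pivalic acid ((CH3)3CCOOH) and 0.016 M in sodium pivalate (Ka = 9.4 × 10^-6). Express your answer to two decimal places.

pH = 4.69

pKa = −log(9.4 × 10^-6) = 5.027
Henderson–Hasselbalch: pH = pKa + log([(CH3)3CCOO-]/[(CH3)3CCOOH]) = 5.027 + log(0.016/0.035)
pH = 5.027 + (-0.340) = 4.69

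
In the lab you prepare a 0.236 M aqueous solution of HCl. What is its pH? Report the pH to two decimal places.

HCl is a strong acid and dissociates completely, so [H+] = 0.236 M.
pH = -log(0.236) = 0.63

pH = 0.63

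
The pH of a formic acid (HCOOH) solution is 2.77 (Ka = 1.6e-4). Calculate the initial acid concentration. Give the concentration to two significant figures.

[H+] = 10^(-2.77) = 1.70 × 10^-3 M = x
Ka = x²/(C₀ − x) ⇒ C₀ = x + x²/Ka
C₀ = 1.70 × 10^-3 + (1.70 × 10^-3)²/(1.6 × 10^-4) = 1.98 × 10^-2 M

C₀ = 2.0 × 10^-2 M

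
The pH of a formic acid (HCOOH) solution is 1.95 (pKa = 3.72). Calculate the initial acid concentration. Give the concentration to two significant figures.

C₀ = 6.7 × 10^-1 M

[H+] = 10^(-1.95) = 1.12 × 10^-2 M = x
Ka = 10^(−3.72) = 1.91 × 10^-4
Ka = x²/(C₀ − x) ⇒ C₀ = x + x²/Ka
C₀ = 1.12 × 10^-2 + (1.12 × 10^-2)²/(1.91 × 10^-4) = 6.68 × 10^-1 M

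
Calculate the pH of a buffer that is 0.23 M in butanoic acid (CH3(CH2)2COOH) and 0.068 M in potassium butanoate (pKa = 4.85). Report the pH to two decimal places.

Using pH = pKa + log([base]/[acid]) with [base]/[acid] = 0.068/0.23:
pH = 4.85 + (-0.529) = 4.32

pH = 4.32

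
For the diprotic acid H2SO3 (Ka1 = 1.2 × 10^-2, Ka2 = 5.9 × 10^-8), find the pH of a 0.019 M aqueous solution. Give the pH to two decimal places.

Since Ka1 ≫ Ka2, the first ionization dominates [H+].
Ka1 = x²/(0.019 − x) = 1.2 × 10^-2
Solving the quadratic: x = (−Ka1 + √(Ka1² + 4·Ka1·C₀))/2 = 1.02 × 10^-2 M
pH = −log(1.02 × 10^-2) = 1.99

pH = 1.99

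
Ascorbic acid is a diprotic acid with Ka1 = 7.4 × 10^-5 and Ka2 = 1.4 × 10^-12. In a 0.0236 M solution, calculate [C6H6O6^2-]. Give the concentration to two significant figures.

1.4 × 10^-12 M

First ionization gives [H+] ≈ [HC6H6O6-] = 1.29 × 10^-3 M.
Second step: Ka2 = [H+][C6H6O6^2-]/[HC6H6O6-] ≈ [C6H6O6^2-] (since [H+] ≈ [HC6H6O6-]).
So [C6H6O6^2-] ≈ Ka2.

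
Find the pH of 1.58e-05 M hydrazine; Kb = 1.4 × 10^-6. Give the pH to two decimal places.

N2H4 + H2O ⇌ N2H5+ + OH-
From the ICE table, Kb = x²/(1.58e-05 − x) = 1.4 × 10^-6.
The 5% rule fails; solving x² + Kb·x − Kb·C₀ = 0 exactly:
x = [−1.4e-06 + √(1.4e-06² + 8.85e-11)]/2 = 4.05 × 10^-6 M
pOH = 5.39, so pH = 14.00 − pOH = 8.61

pH = 8.61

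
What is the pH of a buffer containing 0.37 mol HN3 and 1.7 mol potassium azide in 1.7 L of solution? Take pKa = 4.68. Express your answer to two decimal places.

pH = pKa + log([A⁻]/[HA]) = 4.68 + log(1.7/0.37)
pH = 4.68 + (+0.662) = 5.34

pH = 5.34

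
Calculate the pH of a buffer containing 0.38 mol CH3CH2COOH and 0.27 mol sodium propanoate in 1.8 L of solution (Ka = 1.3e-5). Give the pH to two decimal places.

pKa = −log(1.3 × 10^-5) = 4.886
pH = pKa + log([A⁻]/[HA]) = 4.886 + log(0.27/0.38)
pH = 4.886 + (-0.148) = 4.74

pH = 4.74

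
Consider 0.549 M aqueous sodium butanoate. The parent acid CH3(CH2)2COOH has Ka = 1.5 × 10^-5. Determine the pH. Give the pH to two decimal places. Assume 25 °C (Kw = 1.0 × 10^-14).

pH = 9.28

CH3(CH2)2COO- is the conjugate base of the weak acid CH3(CH2)2COOH.
Kb = Kw/Ka = 1.0×10^-14 / 1.5 × 10^-5 = 6.67 × 10^-10
From the ICE table, Kb = [OH-]²/(0.549 − [OH-]) = 6.67 × 10^-10.
Neglecting [OH-] in the denominator: [OH-] = √(6.67 × 10^-10 × 0.549) = 1.91 × 10^-5 M
Check: 0.0035% ionized — well under 5%, approximation valid.
pOH = 4.72, so pH = 14.00 − pOH = 9.28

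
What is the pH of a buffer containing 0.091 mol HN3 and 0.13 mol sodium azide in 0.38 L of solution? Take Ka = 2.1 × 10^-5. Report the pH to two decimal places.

pKa = −log(2.1 × 10^-5) = 4.678
Henderson–Hasselbalch: pH = pKa + log([N3-]/[HN3]) = 4.678 + log(0.13/0.091)
pH = 4.678 + (+0.155) = 4.83

pH = 4.83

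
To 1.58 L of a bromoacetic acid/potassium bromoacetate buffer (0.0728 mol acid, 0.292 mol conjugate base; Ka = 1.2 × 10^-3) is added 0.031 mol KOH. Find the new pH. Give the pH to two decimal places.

OH- converts BrCH2COOH to BrCH2COO-: BrCH2COOH → 0.0418 mol, BrCH2COO- → 0.323 mol.
pKa = −log(1.2 × 10^-3) = 2.921
pH = pKa + log(n_BrCH2COO-/n_BrCH2COOH) = 2.921 + log(0.323/0.0418) = 2.921 + (+0.888)

pH = 3.81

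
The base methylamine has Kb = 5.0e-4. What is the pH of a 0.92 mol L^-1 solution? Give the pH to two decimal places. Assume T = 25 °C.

pH = 12.33

CH3NH2 + H2O ⇌ CH3NH3+ + OH-
Kb = x²/(0.92 − x) = 5.0 × 10^-4
Assume x ≪ 0.92: x ≈ √(5.0 × 10^-4 × 0.92) = 2.14 × 10^-2 M
pOH = 1.67, so pH = 14.00 − pOH = 12.33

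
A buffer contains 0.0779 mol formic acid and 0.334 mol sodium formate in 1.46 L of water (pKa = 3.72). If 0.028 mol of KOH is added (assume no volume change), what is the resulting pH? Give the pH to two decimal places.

OH- converts HCOOH to HCOO-: HCOOH → 0.0499 mol, HCOO- → 0.362 mol.
pH = pKa + log(n_HCOO-/n_HCOOH) = 3.72 + log(0.362/0.0499) = 3.72 + (+0.861)

pH = 4.58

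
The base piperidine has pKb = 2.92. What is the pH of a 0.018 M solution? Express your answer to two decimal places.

C5H10NH + H2O ⇌ C5H10NH2+ + OH-
Kb = 10^(−2.92) = 1.20 × 10^-3
Let x = [OH-] at equilibrium. Kb = x²/(0.018 − x).
Here C₀/Kb ≈ 15, so the small-x approximation fails. Use the quadratic:
x = [−0.0012 + √(0.0012² + 8.64e-05)]/2 = 4.09 × 10^-3 M
pOH = −log(4.09 × 10^-3) = 2.39; pH = 14.00 − 2.39 = 11.61

pH = 11.61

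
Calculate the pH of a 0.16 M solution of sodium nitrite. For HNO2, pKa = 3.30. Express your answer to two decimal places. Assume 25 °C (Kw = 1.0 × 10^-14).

pH = 8.25

NO2- is the conjugate base of the weak acid HNO2.
Ka = 10^(−3.30) = 5.01 × 10^-4
Kb = Kw/Ka = 1.0×10^-14 / 5.01 × 10^-4 = 2.00 × 10^-11
From the ICE table, Kb = [OH-]²/(0.16 − [OH-]) = 2.00 × 10^-11.
Assume [OH-] ≪ 0.16: [OH-] ≈ √(2.00 × 10^-11 × 0.16) = 1.79 × 10^-6 M
([OH-]/C₀ = 0.0011% < 5%, so the approximation holds.)
pOH = −log(1.79 × 10^-6) = 5.75; pH = 14.00 − 5.75 = 8.25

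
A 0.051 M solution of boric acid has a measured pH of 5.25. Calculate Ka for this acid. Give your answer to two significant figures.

[H+] = 10^(-5.25) = 5.62 × 10^-6 M
At equilibrium [HA] = 0.051 − 5.62 × 10^-6 = 5.10 × 10^-2 M
Ka = [H+][A-]/[HA] = (5.62 × 10^-6)² / 5.10 × 10^-2 = 6.2 × 10^-10

Ka = 6.2 × 10^-10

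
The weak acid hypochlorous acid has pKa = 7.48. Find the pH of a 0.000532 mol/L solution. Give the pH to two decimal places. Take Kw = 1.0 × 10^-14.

pH = 5.38

HOCl ⇌ OCl- + H+
Ka = 10^(−7.48) = 3.31 × 10^-8
Ka = [H+]²/(0.000532 − [H+]) = 3.31 × 10^-8
Since Ka ≪ C₀, [H+] ≈ √(Ka·C₀) = 4.20 × 10^-6 M.
Check: 0.79% ionized — well under 5%, approximation valid.
pH = −log[H+] = −log(4.20 × 10^-6) = 5.38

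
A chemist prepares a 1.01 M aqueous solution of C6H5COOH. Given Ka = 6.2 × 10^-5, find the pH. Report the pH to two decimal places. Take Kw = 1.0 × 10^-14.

C6H5COOH ⇌ C6H5COO- + H+
Ka = [H+]²/(1.01 − [H+]) = 6.2 × 10^-5
Neglecting [H+] in the denominator: [H+] = √(6.2 × 10^-5 × 1.01) = 7.91 × 10^-3 M
([H+]/C₀ = 0.78% < 5%, so the approximation holds.)
pH = −log(7.91 × 10^-3) = 2.10

pH = 2.10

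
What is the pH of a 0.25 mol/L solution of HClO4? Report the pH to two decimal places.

HClO4 is a strong acid and dissociates completely, so [H+] = 0.25 M.
pH = -log(0.25) = 0.60

pH = 0.60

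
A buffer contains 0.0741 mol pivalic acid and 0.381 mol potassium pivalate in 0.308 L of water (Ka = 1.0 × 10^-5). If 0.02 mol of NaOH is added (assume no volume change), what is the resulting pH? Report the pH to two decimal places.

pH = 5.87

OH- converts (CH3)3CCOOH to (CH3)3CCOO-: (CH3)3CCOOH → 0.0541 mol, (CH3)3CCOO- → 0.401 mol.
pKa = −log(1.0 × 10^-5) = 5.000
pH = pKa + log([A⁻]/[HA]) = 5.000 + log(0.401/0.0541) = 5.000 +0.870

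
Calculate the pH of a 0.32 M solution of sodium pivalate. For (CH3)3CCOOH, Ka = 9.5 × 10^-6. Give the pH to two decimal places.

pH = 9.26

(CH3)3CCOO- is the conjugate base of the weak acid (CH3)3CCOOH.
Kb = Kw/Ka = 1.0×10^-14 / 9.5 × 10^-6 = 1.05 × 10^-9
From the ICE table, Kb = [OH-]²/(0.32 − [OH-]) = 1.05 × 10^-9.
Assume [OH-] ≪ 0.32: [OH-] ≈ √(1.05 × 10^-9 × 0.32) = 1.83 × 10^-5 M
pOH = 4.74, so pH = 14.00 − pOH = 9.26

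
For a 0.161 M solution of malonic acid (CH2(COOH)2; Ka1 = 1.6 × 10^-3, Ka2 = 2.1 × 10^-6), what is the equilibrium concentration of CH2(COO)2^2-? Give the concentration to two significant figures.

2.1 × 10^-6 M

First ionization gives [H+] ≈ [CH2(COOH)COO-] = 1.53 × 10^-2 M.
Second step: Ka2 = [H+][CH2(COO)2^2-]/[CH2(COOH)COO-] ≈ [CH2(COO)2^2-] (since [H+] ≈ [CH2(COOH)COO-]).
So [CH2(COO)2^2-] ≈ Ka2.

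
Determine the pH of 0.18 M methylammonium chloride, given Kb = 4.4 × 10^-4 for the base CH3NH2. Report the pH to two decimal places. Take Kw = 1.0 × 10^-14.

CH3NH3+ is the conjugate acid of the weak base CH3NH2.
Ka = Kw/Kb = 1.0×10^-14 / 4.4 × 10^-4 = 2.27 × 10^-11
From the ICE table, Ka = [H+]²/(0.18 − [H+]) = 2.27 × 10^-11.
Since Ka ≪ C₀, [H+] ≈ √(Ka·C₀) = 2.02 × 10^-6 M.
pH = −log(2.02 × 10^-6) = 5.69

pH = 5.69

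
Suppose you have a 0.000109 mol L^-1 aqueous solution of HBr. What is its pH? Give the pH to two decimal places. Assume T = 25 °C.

HBr is a strong acid and dissociates completely, so [H+] = 0.000109 M.
pH = -log(0.000109) = 3.96

pH = 3.96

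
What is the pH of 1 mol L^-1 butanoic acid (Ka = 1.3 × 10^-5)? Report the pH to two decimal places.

CH3(CH2)2COOH ⇌ CH3(CH2)2COO- + H+
From the ICE table, Ka = [H+]²/(1 − [H+]) = 1.3 × 10^-5.
Since Ka ≪ C₀, [H+] ≈ √(Ka·C₀) = 3.61 × 10^-3 M.
([H+]/C₀ = 0.36% < 5%, so the approximation holds.)
pH = −log[H+] = −log(3.61 × 10^-3) = 2.44

pH = 2.44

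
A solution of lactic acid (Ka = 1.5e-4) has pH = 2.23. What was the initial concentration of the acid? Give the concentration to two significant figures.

[H+] = 10^(-2.23) = 5.89 × 10^-3 M = x
Ka = x²/(C₀ − x) ⇒ C₀ = x + x²/Ka
C₀ = 5.89 × 10^-3 + (5.89 × 10^-3)²/(1.5 × 10^-4) = 2.37 × 10^-1 M

C₀ = 2.4 × 10^-1 M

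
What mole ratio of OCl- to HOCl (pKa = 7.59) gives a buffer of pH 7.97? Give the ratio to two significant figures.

ratio = 2.4

pH = pKa + log(r) ⇒ log(r) = 7.97 − 7.59 = +0.38
r = [OCl-]/[HOCl] = 10^(+0.38) = 2.4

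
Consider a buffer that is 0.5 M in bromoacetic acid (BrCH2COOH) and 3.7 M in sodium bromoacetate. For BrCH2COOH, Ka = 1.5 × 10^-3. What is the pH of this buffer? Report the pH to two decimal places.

pKa = −log(1.5 × 10^-3) = 2.824
Using pH = pKa + log([base]/[acid]) with [base]/[acid] = 3.7/0.5:
pH = 2.824 + (+0.869) = 3.69

pH = 3.69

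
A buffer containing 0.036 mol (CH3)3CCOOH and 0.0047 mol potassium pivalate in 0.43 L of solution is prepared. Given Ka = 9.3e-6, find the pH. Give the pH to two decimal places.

pKa = −log(9.3 × 10^-6) = 5.032
Using pH = pKa + log([base]/[acid]) with [base]/[acid] = 0.0047/0.036:
pH = 5.032 + (-0.884) = 4.15

pH = 4.15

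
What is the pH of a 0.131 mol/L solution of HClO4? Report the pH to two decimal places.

pH = 0.88

HClO4 is a strong acid and dissociates completely, so [H+] = 0.131 M.
pH = -log(0.131) = 0.88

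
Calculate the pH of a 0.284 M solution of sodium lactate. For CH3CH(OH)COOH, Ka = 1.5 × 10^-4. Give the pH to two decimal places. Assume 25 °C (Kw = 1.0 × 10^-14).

CH3CH(OH)COO- is the conjugate base of the weak acid CH3CH(OH)COOH.
Kb = Kw/Ka = 1.0×10^-14 / 1.5 × 10^-4 = 6.67 × 10^-11
From the ICE table, Kb = x²/(0.284 − x) = 6.67 × 10^-11.
Since Kb ≪ C₀, x ≈ √(Kb·C₀) = 4.35 × 10^-6 M.
pOH = 5.36, so pH = 14.00 − pOH = 8.64

pH = 8.64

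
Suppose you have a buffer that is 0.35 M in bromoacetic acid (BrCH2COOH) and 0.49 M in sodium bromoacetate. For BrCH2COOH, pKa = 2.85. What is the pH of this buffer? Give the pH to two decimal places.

Using pH = pKa + log([base]/[acid]) with [base]/[acid] = 0.49/0.35:
pH = 2.85 + (+0.146) = 3.00

pH = 3.00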